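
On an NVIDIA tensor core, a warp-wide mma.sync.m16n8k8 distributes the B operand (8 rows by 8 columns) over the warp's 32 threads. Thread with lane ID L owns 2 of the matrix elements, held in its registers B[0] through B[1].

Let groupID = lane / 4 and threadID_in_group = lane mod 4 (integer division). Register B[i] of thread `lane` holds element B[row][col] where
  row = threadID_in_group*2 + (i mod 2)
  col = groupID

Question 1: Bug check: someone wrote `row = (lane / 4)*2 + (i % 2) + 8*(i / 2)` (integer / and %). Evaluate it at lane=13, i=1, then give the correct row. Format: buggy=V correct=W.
`(lane / 4)*2 + (i % 2) + 8*(i / 2)`[13,1]->7
13: gid=3,tid=1
[1] (1*2+1,3) = (3,3)
row: 7 vs 3

buggy=7 correct=3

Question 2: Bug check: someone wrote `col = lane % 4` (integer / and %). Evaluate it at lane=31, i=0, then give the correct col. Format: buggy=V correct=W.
`lane % 4`[31,0]=>3
lane 31: grp=7 (31/4), tig=3 (31%4)
i=0: r=3*2+0=6, c=grp=7
col: 3 vs 7

buggy=3 correct=7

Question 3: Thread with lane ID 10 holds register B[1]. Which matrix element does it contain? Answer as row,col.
lane 10->10/4=2, 10 mod 4=2
i=1  r:2·2+1->5  c:2

5,2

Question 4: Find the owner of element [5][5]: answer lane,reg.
c=5→G=5  r=5→T=2,p=1
L=5*4+2=22  i=1=1

22,1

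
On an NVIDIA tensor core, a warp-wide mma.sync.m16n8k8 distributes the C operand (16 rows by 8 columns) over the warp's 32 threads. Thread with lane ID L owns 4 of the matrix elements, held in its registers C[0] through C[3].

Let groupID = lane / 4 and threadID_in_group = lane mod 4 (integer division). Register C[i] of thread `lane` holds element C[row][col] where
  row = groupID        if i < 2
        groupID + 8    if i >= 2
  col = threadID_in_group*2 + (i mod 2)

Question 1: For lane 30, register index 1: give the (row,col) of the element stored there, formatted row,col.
7,5

L=30→G=30>>2=7, T=30&3=2
[1]→row 7+0=7  col 2·2+1=5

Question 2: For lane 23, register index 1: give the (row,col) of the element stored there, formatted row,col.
5,7

L=23⇒gr=23>>2=5, th=23&3=3
[1]⇒row 5+0=5  col 3·2+1=7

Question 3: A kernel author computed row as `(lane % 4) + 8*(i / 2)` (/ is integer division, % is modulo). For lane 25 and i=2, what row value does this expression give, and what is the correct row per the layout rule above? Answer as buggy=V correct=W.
buggy=9 correct=14

`(lane % 4) + 8*(i / 2)`[25,2]->9
lane 25->25/4=6, 25 mod 4=1
i=2  r:6+8->14  c:2·1+0->2
row: 9 vs 14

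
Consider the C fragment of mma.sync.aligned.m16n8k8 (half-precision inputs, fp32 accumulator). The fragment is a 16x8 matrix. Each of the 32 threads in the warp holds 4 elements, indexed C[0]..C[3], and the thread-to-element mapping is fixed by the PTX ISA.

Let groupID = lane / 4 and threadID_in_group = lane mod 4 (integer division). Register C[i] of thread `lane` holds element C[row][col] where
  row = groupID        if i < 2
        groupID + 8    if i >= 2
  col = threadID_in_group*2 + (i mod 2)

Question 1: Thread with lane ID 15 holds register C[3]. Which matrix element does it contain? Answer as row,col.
11,7

lane 15=>15/4=3, 15 mod 4=3
i=3  r:3+8=>11  c:2·3+1=>7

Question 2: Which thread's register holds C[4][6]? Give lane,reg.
19,0

r=4⇒gr=4,Rb=0  c=6⇒th=3,odd=0
L=4*4+3=19  i=0*2+0=0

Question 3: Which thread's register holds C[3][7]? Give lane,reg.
r: 3->gid=3,r8=0  c: 7->tid=3,i&1=1
L=3*4+3=15  i=0*2+1=1

15,1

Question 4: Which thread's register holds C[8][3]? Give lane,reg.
r=8→G=0,rhi=1  c=3→T=1,p=1
L=0*4+1=1  i=1*2+1=3

1,3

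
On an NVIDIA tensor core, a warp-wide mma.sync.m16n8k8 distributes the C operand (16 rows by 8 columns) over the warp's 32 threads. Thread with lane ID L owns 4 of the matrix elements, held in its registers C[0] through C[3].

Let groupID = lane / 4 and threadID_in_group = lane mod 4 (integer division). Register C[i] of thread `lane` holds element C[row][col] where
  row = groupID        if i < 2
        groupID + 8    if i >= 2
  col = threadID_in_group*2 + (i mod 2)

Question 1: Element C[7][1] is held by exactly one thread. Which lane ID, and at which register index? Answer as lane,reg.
r:7=>grp=7,rB=0  c:1=>tig=0,lo=1
L=7*4+0=28  i=0*2+1=1

28,1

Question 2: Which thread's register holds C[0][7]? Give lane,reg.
3,1

r:0=>grp=0,rB=0  c:7=>tig=3,lo=1
L=0*4+3=3  i=0*2+1=1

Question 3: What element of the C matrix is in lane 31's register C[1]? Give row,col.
7,7

L=31->g=31>>2=7, t=31&3=3
[1]->row 7+0=7  col 3·2+1=7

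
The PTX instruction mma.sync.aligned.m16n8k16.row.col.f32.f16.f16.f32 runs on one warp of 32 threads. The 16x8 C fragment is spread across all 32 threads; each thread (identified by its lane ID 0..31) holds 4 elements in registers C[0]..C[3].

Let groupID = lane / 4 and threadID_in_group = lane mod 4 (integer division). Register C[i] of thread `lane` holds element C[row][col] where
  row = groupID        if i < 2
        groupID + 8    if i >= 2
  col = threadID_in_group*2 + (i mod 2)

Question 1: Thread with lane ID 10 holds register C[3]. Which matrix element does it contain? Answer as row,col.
10,5

lane 10: g=2 (10/4), t=2 (10%4)
i=3: r=2+8=10, c=2*2+1=5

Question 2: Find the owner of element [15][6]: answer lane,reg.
r: 15->gid=7,r8=1  c: 6->tid=3,i&1=0
L=7*4+3=31  i=1*2+0=2

31,2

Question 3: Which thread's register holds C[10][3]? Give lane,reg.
r=10→G=2,rhi=1  c=3→T=1,p=1
L=2*4+1=9  i=1*2+1=3

9,3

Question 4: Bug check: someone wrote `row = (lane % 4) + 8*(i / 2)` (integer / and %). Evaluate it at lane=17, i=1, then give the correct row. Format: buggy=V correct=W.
`(lane % 4) + 8*(i / 2)`[17,1]=>1
L=17=>grp=17>>2=4, tig=17&3=1
[1]=>row 4+0=4  col 1·2+1=3
row: 1 vs 4

buggy=1 correct=4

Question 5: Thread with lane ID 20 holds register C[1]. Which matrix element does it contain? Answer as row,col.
5,1

L=20⇒gr=20>>2=5, th=20&3=0
[1]⇒row 5+0=5  col 0·2+1=1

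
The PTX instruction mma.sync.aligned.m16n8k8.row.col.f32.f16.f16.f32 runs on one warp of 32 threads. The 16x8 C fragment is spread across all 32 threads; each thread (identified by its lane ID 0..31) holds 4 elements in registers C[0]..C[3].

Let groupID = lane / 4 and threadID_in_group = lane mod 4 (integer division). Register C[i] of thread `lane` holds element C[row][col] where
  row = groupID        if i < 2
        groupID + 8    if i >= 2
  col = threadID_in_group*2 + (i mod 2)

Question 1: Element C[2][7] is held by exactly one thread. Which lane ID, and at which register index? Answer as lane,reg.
r=2->g=2,rb=0  c=7->t=3,b0=1
L=2*4+3=11  i=0*2+1=1

11,1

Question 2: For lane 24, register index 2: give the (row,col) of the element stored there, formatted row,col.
14,0

24: grp=6,tig=0
[2] (6+8,0*2+0) = (14,0)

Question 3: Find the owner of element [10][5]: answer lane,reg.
r=10→G=2,rhi=1  c=5→T=2,p=1
L=2*4+2=10  i=1*2+1=3

10,3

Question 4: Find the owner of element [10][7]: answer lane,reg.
r=10⇒gr=2,Rb=1  c=7⇒th=3,odd=1
L=2*4+3=11  i=1*2+1=3

11,3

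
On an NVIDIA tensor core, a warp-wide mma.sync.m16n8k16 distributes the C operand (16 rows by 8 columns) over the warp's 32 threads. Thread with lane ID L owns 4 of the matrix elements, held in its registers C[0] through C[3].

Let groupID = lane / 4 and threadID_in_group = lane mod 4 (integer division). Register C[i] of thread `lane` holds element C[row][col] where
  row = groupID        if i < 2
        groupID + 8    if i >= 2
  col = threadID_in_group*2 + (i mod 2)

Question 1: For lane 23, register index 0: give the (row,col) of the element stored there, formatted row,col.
lane 23=>23/4=5, 23 mod 4=3
i=0  r:5+0=>5  c:2·3+0=>6

5,6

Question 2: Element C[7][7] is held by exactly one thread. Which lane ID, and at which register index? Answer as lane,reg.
31,1

r=7->g=7,rb=0  c=7->t=3,b0=1
L=7*4+3=31  i=0*2+1=1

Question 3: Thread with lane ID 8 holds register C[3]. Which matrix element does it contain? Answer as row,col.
10,1

lane 8: g=2 (8/4), t=0 (8%4)
i=3: r=2+8=10, c=0*2+1=1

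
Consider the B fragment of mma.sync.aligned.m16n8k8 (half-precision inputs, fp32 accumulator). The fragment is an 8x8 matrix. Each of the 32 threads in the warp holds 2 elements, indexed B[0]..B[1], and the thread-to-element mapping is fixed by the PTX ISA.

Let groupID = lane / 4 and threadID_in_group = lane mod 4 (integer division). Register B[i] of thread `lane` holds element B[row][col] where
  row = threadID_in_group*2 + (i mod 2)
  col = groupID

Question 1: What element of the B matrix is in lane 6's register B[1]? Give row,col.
5,1

lane 6->6/4=1, 6 mod 4=2
i=1  r:2·2+1->5  c:1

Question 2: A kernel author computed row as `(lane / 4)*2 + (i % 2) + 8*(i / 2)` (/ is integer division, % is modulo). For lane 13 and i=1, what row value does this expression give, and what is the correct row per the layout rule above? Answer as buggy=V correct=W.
buggy=7 correct=3

`(lane / 4)*2 + (i % 2) + 8*(i / 2)`[13,1]->7
lane 13->13/4=3, 13 mod 4=1
i=1  r:2·1+1->3  c:3
row: 7 vs 3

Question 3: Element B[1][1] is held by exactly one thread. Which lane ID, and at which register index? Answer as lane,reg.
c=1->g=1  r=1->t=0,b0=1
L=1*4+0=4  i=1=1

4,1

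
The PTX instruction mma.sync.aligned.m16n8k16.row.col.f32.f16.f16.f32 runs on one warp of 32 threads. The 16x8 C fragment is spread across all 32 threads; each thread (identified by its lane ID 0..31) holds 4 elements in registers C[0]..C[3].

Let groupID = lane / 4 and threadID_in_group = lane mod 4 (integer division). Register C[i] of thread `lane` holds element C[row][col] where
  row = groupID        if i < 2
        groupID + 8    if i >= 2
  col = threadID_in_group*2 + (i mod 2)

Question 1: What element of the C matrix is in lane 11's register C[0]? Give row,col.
L=11→G=11>>2=2, T=11&3=3
[0]→row 2+0=2  col 3·2+0=6

2,6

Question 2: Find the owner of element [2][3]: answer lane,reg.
9,1

r: 2->gid=2,r8=0  c: 3->tid=1,i&1=1
L=2*4+1=9  i=0*2+1=1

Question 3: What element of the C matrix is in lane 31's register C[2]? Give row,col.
31: grp=7,tig=3
[2] (7+8,3*2+0) = (15,6)

15,6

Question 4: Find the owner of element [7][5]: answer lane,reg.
30,1

r=7⇒gr=7,Rb=0  c=5⇒th=2,odd=1
L=7*4+2=30  i=0*2+1=1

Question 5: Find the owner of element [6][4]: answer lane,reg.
r=6->g=6,rb=0  c=4->t=2,b0=0
L=6*4+2=26  i=0*2+0=0

26,0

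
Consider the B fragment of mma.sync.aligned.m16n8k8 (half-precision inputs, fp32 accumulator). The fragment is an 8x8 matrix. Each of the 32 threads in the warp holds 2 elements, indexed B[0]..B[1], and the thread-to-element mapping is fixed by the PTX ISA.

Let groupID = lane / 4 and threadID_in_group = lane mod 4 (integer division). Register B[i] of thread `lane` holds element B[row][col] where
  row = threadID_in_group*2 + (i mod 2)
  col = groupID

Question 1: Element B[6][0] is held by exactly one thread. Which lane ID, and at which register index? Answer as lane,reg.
3,0

c:0=>grp=0  r:6=>tig=3,lo=0
L=0*4+3=3  i=0=0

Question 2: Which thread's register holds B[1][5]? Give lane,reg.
c=5⇒gr=5  r=1⇒th=0,odd=1
L=5*4+0=20  i=1=1

20,1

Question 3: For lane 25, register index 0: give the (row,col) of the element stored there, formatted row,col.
25: g=6,t=1
[0] (1*2+0,6) = (2,6)

2,6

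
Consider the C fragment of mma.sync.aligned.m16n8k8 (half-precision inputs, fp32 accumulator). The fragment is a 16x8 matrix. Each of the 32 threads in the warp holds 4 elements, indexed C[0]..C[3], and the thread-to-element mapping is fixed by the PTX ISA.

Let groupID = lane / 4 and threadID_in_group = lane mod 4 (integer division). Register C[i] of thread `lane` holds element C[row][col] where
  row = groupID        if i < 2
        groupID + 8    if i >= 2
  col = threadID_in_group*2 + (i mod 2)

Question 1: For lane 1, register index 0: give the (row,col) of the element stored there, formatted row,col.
0,2

lane 1: G=0 (1/4), T=1 (1%4)
i=0: r=0+0=0, c=1*2+0=2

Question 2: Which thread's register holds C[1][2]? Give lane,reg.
5,0

r=1⇒gr=1,Rb=0  c=2⇒th=1,odd=0
L=1*4+1=5  i=0*2+0=0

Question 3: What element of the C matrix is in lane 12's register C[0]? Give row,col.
3,0

L=12->gid=12>>2=3, tid=12&3=0
[0]->row 3+0=3  col 0·2+0=0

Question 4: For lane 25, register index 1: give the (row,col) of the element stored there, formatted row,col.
lane 25->25/4=6, 25 mod 4=1
i=1  r:6+0->6  c:2·1+1->3

6,3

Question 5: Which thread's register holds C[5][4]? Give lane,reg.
22,0

r=5→G=5,rhi=0  c=4→T=2,p=0
L=5*4+2=22  i=0*2+0=0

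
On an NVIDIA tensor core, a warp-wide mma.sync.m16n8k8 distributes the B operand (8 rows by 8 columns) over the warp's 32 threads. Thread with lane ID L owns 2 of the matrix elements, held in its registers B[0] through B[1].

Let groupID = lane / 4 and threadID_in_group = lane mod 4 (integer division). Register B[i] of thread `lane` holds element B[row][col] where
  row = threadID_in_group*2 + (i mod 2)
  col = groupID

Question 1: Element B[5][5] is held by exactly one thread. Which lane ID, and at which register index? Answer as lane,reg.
22,1

c=5->g=5  r=5->t=2,b0=1
L=5*4+2=22  i=1=1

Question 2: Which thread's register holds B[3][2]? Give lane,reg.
c=2→G=2  r=3→T=1,p=1
L=2*4+1=9  i=1=1

9,1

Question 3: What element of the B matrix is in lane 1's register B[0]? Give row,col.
2,0

lane 1: G=0 (1/4), T=1 (1%4)
i=0: r=1*2+0=2, c=G=0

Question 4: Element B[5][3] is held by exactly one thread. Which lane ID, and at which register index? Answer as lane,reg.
c:3=>grp=3  r:5=>tig=2,lo=1
L=3*4+2=14  i=1=1

14,1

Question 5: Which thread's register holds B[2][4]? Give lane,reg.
17,0

c=4⇒gr=4  r=2⇒th=1,odd=0
L=4*4+1=17  i=0=0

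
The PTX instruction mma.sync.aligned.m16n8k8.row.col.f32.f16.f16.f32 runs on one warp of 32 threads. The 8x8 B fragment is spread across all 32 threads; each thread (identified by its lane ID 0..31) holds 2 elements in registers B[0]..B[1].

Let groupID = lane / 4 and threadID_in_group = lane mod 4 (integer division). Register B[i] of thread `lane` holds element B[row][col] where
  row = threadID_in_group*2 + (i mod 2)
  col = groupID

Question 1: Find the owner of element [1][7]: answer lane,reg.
28,1

c=7⇒gr=7  r=1⇒th=0,odd=1
L=7*4+0=28  i=1=1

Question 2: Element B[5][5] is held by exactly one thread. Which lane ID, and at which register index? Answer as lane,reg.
22,1

c=5⇒gr=5  r=5⇒th=2,odd=1
L=5*4+2=22  i=1=1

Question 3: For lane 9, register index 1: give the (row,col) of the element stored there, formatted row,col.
3,2

lane 9: gid=2 (9/4), tid=1 (9%4)
i=1: r=1*2+1=3, c=gid=2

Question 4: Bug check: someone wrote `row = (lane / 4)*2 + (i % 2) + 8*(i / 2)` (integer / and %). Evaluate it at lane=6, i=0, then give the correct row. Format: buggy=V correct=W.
`(lane / 4)*2 + (i % 2) + 8*(i / 2)`[6,0]→2
lane 6: G=1 (6/4), T=2 (6%4)
i=0: r=2*2+0=4, c=G=1
row: 2 vs 4

buggy=2 correct=4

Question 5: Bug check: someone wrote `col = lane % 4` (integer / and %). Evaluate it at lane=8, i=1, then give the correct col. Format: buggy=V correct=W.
`lane % 4`[8,1]⇒0
lane 8: gr=2 (8/4), th=0 (8%4)
i=1: r=0*2+1=1, c=gr=2
col: 0 vs 2

buggy=0 correct=2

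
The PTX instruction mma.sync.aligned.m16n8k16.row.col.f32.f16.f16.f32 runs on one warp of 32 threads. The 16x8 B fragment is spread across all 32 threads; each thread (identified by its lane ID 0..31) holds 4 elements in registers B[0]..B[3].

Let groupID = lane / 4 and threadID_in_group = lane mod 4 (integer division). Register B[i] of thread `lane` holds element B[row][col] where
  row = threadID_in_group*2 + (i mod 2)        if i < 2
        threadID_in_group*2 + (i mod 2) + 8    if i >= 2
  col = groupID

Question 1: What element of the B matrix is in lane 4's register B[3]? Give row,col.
lane 4: G=1 (4/4), T=0 (4%4)
i=3: r=0*2+1+8=9, c=G=1

9,1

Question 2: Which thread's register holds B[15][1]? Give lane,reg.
c: 1->gid=1  r: 15->r8=1,tid=3,i&1=1
L=1*4+3=7  i=1*2+1=3

7,3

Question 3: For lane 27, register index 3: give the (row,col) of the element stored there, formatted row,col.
L=27->gid=27>>2=6, tid=27&3=3
[3]->row 3·2+1+8=15  col gid=6

15,6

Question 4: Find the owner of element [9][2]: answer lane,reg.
c=2⇒gr=2  r=9⇒Rb=1,th=0,odd=1
L=2*4+0=8  i=1*2+1=3

8,3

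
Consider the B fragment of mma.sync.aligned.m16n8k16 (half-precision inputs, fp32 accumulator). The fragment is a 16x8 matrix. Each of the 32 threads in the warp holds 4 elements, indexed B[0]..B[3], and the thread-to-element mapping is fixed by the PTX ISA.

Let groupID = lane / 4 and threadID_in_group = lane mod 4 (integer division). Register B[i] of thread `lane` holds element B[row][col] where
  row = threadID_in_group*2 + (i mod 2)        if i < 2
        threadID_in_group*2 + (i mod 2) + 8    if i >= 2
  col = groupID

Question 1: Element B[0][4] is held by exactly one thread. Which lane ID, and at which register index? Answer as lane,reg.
16,0

c=4→G=4  r=0→rhi=0,T=0,p=0
L=4*4+0=16  i=0*2+0=0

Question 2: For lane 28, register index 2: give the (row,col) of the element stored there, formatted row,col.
lane 28⇒28/4=7, 28 mod 4=0
i=2  r:2·0+0+8⇒8  c:7

8,7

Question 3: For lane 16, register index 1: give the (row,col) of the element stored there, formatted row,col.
16: grp=4,tig=0
[1] (0*2+1+0,4) = (1,4)

1,4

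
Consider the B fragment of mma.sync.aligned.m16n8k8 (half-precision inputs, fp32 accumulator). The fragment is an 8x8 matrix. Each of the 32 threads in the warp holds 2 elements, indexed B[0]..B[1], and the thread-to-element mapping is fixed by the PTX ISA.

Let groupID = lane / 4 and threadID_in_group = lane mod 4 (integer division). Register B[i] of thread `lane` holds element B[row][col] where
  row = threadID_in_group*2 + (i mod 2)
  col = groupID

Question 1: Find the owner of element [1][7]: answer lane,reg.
28,1

c=7⇒gr=7  r=1⇒th=0,odd=1
L=7*4+0=28  i=1=1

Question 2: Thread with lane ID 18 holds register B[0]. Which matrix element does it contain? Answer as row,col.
4,4

L=18->g=18>>2=4, t=18&3=2
[0]->row 2·2+0=4  col g=4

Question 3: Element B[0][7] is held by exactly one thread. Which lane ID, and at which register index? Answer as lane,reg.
c:7=>grp=7  r:0=>tig=0,lo=0
L=7*4+0=28  i=0=0

28,0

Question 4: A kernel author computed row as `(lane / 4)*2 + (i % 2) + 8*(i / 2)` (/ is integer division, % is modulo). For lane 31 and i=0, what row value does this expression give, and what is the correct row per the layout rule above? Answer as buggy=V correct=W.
`(lane / 4)*2 + (i % 2) + 8*(i / 2)`[31,0]->14
lane 31: gid=7 (31/4), tid=3 (31%4)
i=0: r=3*2+0=6, c=gid=7
row: 14 vs 6

buggy=14 correct=6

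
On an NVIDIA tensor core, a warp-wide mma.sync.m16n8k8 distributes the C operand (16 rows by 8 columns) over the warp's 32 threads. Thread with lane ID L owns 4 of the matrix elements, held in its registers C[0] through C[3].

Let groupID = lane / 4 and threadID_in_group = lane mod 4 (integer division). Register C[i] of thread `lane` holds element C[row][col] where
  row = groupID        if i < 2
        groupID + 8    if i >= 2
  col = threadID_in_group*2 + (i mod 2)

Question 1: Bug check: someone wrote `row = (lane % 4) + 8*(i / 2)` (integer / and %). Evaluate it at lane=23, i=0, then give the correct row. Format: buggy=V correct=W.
buggy=3 correct=5

`(lane % 4) + 8*(i / 2)`[23,0]->3
L=23->g=23>>2=5, t=23&3=3
[0]->row 5+0=5  col 3·2+0=6
row: 3 vs 5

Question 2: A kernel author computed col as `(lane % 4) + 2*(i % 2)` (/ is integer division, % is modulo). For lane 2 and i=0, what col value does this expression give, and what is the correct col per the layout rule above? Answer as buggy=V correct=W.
`(lane % 4) + 2*(i % 2)`[2,0]=>2
2: grp=0,tig=2
[0] (0+0,2*2+0) = (0,4)
col: 2 vs 4

buggy=2 correct=4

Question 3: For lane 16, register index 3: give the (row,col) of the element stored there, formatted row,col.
lane 16: g=4 (16/4), t=0 (16%4)
i=3: r=4+8=12, c=0*2+1=1

12,1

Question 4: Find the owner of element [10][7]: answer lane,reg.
11,3

r=10→G=2,rhi=1  c=7→T=3,p=1
L=2*4+3=11  i=1*2+1=3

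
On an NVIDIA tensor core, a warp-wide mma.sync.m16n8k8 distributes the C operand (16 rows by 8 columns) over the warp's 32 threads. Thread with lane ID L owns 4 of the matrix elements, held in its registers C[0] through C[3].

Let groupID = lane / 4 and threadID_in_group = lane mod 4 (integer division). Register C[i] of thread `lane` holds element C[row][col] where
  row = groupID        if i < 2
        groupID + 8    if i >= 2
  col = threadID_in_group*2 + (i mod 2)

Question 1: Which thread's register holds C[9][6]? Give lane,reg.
7,2

r=9→G=1,rhi=1  c=6→T=3,p=0
L=1*4+3=7  i=1*2+0=2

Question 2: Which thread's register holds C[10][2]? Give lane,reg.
r: 10->gid=2,r8=1  c: 2->tid=1,i&1=0
L=2*4+1=9  i=1*2+0=2

9,2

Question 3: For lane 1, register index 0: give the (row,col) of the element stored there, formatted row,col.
0,2

lane 1: gr=0 (1/4), th=1 (1%4)
i=0: r=0+0=0, c=1*2+0=2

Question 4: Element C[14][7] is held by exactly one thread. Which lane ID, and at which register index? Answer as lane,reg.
r=14->g=6,rb=1  c=7->t=3,b0=1
L=6*4+3=27  i=1*2+1=3

27,3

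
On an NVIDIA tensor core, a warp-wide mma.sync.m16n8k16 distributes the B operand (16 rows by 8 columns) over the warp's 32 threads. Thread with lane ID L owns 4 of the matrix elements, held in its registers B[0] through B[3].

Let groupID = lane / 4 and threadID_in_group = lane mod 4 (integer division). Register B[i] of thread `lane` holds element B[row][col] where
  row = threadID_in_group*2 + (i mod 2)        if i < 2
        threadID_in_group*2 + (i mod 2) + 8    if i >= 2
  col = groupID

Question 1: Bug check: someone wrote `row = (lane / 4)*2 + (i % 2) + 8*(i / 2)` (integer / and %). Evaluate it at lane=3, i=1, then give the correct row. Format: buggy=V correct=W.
buggy=1 correct=7

`(lane / 4)*2 + (i % 2) + 8*(i / 2)`[3,1]→1
lane 3→3/4=0, 3 mod 4=3
i=1  r:2·3+1+0→7  c:0
row: 1 vs 7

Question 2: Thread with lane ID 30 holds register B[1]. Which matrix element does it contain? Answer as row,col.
lane 30->30/4=7, 30 mod 4=2
i=1  r:2·2+1+0->5  c:7

5,7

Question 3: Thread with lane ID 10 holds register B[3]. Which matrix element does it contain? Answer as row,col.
13,2

lane 10: G=2 (10/4), T=2 (10%4)
i=3: r=2*2+1+8=13, c=G=2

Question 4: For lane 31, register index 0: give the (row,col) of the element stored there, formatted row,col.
6,7

lane 31: grp=7 (31/4), tig=3 (31%4)
i=0: r=3*2+0+0=6, c=grp=7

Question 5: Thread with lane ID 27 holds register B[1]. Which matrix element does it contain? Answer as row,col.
7,6

27: gr=6,th=3
[1] (3*2+1+0,6) = (7,6)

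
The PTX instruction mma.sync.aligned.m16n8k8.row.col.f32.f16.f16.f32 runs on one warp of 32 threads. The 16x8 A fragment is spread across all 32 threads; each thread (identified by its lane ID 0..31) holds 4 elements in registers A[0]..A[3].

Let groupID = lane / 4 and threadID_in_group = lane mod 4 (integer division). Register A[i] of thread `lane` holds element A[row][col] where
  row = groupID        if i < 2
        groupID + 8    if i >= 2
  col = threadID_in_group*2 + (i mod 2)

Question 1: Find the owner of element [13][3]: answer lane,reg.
r=13→G=5,rhi=1  c=3→T=1,p=1
L=5*4+1=21  i=1*2+1=3

21,3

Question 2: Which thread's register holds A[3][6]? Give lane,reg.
r=3→G=3,rhi=0  c=6→T=3,p=0
L=3*4+3=15  i=0*2+0=0

15,0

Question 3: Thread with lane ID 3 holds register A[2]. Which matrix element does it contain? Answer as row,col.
8,6

L=3→G=3>>2=0, T=3&3=3
[2]→row 0+8=8  col 3·2+0=6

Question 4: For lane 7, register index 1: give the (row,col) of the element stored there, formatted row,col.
L=7->g=7>>2=1, t=7&3=3
[1]->row 1+0=1  col 3·2+1=7

1,7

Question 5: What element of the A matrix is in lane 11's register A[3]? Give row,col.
10,7

11: gr=2,th=3
[3] (2+8,3*2+1) = (10,7)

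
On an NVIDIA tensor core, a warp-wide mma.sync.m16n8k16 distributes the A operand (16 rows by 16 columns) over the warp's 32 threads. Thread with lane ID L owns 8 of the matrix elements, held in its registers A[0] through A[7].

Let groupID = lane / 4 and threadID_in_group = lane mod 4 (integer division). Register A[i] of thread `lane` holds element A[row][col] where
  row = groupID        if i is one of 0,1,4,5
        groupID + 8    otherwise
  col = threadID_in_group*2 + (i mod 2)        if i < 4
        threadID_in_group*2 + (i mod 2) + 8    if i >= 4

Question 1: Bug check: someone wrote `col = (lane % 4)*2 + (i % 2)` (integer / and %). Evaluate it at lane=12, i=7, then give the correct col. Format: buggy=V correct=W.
buggy=1 correct=9

`(lane % 4)*2 + (i % 2)`[12,7]=>1
lane 12=>12/4=3, 12 mod 4=0
i=7  r:3+8=>11  c:2·0+1+8=>9
col: 1 vs 9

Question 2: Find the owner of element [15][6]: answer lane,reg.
r:15=>grp=7,rB=1  c:6=>cB=0,tig=3,lo=0
L=7*4+3=31  i=0*4+1*2+0=2

31,2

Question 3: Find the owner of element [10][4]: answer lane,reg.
10,2

r=10⇒gr=2,Rb=1  c=4⇒Cb=0,th=2,odd=0
L=2*4+2=10  i=0*4+1*2+0=2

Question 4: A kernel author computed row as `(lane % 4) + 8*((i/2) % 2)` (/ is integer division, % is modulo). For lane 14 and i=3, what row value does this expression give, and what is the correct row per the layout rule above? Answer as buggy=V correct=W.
`(lane % 4) + 8*((i/2) % 2)`[14,3]=>10
14: grp=3,tig=2
[3] (3+8,2*2+1+0) = (11,5)
row: 10 vs 11

buggy=10 correct=11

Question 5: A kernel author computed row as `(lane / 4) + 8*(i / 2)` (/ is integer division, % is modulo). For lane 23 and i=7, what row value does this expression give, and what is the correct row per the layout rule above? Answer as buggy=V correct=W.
`(lane / 4) + 8*(i / 2)`[23,7]->29
lane 23: g=5 (23/4), t=3 (23%4)
i=7: r=5+8=13, c=3*2+1+8=15
row: 29 vs 13

buggy=29 correct=13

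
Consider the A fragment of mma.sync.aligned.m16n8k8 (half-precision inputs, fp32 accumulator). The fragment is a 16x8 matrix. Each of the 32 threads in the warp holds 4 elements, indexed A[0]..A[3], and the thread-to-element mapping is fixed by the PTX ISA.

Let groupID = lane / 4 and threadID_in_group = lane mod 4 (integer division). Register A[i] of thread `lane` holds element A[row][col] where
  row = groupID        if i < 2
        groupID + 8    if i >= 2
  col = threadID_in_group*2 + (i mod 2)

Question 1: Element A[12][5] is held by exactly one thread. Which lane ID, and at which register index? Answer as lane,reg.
18,3

r:12=>grp=4,rB=1  c:5=>tig=2,lo=1
L=4*4+2=18  i=1*2+1=3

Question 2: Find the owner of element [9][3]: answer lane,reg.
5,3

r=9→G=1,rhi=1  c=3→T=1,p=1
L=1*4+1=5  i=1*2+1=3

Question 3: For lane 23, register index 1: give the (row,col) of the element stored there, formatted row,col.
lane 23=>23/4=5, 23 mod 4=3
i=1  r:5+0=>5  c:2·3+1=>7

5,7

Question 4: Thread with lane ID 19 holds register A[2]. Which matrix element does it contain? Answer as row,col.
lane 19=>19/4=4, 19 mod 4=3
i=2  r:4+8=>12  c:2·3+0=>6

12,6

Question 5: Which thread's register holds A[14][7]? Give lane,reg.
r:14=>grp=6,rB=1  c:7=>tig=3,lo=1
L=6*4+3=27  i=1*2+1=3

27,3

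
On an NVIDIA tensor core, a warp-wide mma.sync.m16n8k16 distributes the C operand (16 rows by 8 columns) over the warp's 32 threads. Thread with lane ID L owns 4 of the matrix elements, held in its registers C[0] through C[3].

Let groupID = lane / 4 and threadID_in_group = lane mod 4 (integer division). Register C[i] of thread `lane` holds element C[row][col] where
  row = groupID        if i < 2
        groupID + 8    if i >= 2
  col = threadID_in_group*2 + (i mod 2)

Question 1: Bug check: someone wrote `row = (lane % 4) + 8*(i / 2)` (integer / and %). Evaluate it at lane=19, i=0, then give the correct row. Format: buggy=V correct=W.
`(lane % 4) + 8*(i / 2)`[19,0]→3
lane 19→19/4=4, 19 mod 4=3
i=0  r:4+0→4  c:2·3+0→6
row: 3 vs 4

buggy=3 correct=4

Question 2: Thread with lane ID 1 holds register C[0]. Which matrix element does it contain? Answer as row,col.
lane 1→1/4=0, 1 mod 4=1
i=0  r:0+0→0  c:2·1+0→2

0,2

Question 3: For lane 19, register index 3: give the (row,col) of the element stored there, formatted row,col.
12,7

L=19->gid=19>>2=4, tid=19&3=3
[3]->row 4+8=12  col 3·2+1=7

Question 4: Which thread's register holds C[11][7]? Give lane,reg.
r:11=>grp=3,rB=1  c:7=>tig=3,lo=1
L=3*4+3=15  i=1*2+1=3

15,3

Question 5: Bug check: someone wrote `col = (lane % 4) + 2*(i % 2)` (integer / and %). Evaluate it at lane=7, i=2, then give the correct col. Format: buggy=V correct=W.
`(lane % 4) + 2*(i % 2)`[7,2]⇒3
lane 7: gr=1 (7/4), th=3 (7%4)
i=2: r=1+8=9, c=3*2+0=6
col: 3 vs 6

buggy=3 correct=6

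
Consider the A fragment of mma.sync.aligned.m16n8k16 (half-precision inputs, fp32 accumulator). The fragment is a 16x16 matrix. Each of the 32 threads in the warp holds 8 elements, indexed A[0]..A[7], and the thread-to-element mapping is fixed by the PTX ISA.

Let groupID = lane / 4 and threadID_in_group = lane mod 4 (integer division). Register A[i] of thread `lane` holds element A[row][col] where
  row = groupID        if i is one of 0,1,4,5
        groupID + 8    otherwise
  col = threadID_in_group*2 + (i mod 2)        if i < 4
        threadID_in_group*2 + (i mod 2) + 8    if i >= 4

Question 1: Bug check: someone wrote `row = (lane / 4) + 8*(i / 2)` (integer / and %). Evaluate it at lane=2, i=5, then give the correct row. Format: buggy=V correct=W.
buggy=16 correct=0

`(lane / 4) + 8*(i / 2)`[2,5]=>16
2: grp=0,tig=2
[5] (0+0,2*2+1+8) = (0,13)
row: 16 vs 0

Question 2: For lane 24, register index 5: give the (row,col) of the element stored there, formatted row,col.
lane 24⇒24/4=6, 24 mod 4=0
i=5  r:6+0⇒6  c:2·0+1+8⇒9

6,9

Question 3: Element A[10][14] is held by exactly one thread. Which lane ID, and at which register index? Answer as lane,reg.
r=10->g=2,rb=1  c=14->cb=1,t=3,b0=0
L=2*4+3=11  i=1*4+1*2+0=6

11,6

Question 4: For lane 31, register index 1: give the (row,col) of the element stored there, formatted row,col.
31: gid=7,tid=3
[1] (7+0,3*2+1+0) = (7,7)

7,7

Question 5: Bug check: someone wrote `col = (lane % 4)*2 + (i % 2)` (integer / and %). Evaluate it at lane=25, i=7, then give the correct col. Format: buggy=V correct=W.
buggy=3 correct=11

`(lane % 4)*2 + (i % 2)`[25,7]→3
25: G=6,T=1
[7] (6+8,1*2+1+8) = (14,11)
col: 3 vs 11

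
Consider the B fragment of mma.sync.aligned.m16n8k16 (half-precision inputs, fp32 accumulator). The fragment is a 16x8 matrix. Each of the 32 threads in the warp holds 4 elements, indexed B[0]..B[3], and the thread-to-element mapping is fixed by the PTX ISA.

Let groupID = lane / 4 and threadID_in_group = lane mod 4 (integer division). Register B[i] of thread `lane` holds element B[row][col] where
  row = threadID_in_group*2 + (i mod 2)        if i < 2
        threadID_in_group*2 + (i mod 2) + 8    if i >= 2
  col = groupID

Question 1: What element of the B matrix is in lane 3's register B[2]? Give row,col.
lane 3: gr=0 (3/4), th=3 (3%4)
i=2: r=3*2+0+8=14, c=gr=0

14,0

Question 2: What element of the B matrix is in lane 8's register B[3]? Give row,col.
9,2

8: G=2,T=0
[3] (0*2+1+8,2) = (9,2)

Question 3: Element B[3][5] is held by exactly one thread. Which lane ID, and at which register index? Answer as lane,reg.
21,1

c=5⇒gr=5  r=3⇒Rb=0,th=1,odd=1
L=5*4+1=21  i=0*2+1=1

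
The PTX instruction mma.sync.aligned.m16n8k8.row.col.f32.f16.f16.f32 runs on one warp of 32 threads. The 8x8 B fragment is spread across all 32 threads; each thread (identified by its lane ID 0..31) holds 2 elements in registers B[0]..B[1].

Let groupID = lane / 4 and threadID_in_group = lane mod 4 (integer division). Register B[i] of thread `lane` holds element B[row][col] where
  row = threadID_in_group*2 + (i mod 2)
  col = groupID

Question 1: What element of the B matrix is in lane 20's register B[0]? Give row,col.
0,5

lane 20: gid=5 (20/4), tid=0 (20%4)
i=0: r=0*2+0=0, c=gid=5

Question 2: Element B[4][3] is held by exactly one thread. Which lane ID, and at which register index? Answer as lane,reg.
c=3⇒gr=3  r=4⇒th=2,odd=0
L=3*4+2=14  i=0=0

14,0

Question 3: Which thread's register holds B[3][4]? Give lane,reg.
c=4->g=4  r=3->t=1,b0=1
L=4*4+1=17  i=1=1

17,1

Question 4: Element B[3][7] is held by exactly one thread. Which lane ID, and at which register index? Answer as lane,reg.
29,1

c=7->g=7  r=3->t=1,b0=1
L=7*4+1=29  i=1=1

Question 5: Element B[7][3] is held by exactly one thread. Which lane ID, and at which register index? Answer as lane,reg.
15,1

c: 3->gid=3  r: 7->tid=3,i&1=1
L=3*4+3=15  i=1=1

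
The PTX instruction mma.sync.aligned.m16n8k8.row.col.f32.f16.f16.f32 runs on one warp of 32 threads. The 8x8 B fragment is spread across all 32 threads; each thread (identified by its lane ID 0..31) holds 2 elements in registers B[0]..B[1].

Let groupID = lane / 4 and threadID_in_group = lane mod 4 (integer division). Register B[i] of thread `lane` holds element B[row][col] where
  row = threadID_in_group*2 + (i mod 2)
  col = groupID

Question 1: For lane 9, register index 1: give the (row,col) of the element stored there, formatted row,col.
lane 9: gr=2 (9/4), th=1 (9%4)
i=1: r=1*2+1=3, c=gr=2

3,2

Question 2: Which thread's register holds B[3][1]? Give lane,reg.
c=1⇒gr=1  r=3⇒th=1,odd=1
L=1*4+1=5  i=1=1

5,1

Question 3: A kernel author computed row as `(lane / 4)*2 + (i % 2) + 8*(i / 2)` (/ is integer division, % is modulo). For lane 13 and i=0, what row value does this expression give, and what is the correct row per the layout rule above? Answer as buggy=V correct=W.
buggy=6 correct=2

`(lane / 4)*2 + (i % 2) + 8*(i / 2)`[13,0]->6
lane 13: g=3 (13/4), t=1 (13%4)
i=0: r=1*2+0=2, c=g=3
row: 6 vs 2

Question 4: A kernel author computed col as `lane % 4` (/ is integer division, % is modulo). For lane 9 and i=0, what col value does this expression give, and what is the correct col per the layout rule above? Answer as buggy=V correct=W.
`lane % 4`[9,0]->1
lane 9: gid=2 (9/4), tid=1 (9%4)
i=0: r=1*2+0=2, c=gid=2
col: 1 vs 2

buggy=1 correct=2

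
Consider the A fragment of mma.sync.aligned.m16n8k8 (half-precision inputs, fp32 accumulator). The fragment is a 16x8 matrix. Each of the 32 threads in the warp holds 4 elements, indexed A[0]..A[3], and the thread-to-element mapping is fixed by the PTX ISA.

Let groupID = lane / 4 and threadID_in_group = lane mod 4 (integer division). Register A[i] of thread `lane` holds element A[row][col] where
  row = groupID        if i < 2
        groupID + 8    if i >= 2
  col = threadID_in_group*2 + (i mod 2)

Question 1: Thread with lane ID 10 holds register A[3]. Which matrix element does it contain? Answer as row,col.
10,5

10: gr=2,th=2
[3] (2+8,2*2+1) = (10,5)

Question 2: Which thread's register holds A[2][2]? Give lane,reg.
r: 2->gid=2,r8=0  c: 2->tid=1,i&1=0
L=2*4+1=9  i=0*2+0=0

9,0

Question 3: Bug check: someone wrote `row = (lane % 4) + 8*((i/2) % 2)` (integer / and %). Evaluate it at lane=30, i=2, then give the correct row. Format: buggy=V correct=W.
`(lane % 4) + 8*((i/2) % 2)`[30,2]=>10
L=30=>grp=30>>2=7, tig=30&3=2
[2]=>row 7+8=15  col 2·2+0=4
row: 10 vs 15

buggy=10 correct=15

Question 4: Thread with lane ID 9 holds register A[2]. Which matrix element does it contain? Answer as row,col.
lane 9: g=2 (9/4), t=1 (9%4)
i=2: r=2+8=10, c=1*2+0=2

10,2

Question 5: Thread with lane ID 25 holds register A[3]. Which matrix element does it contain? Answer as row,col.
lane 25->25/4=6, 25 mod 4=1
i=3  r:6+8->14  c:2·1+1->3

14,3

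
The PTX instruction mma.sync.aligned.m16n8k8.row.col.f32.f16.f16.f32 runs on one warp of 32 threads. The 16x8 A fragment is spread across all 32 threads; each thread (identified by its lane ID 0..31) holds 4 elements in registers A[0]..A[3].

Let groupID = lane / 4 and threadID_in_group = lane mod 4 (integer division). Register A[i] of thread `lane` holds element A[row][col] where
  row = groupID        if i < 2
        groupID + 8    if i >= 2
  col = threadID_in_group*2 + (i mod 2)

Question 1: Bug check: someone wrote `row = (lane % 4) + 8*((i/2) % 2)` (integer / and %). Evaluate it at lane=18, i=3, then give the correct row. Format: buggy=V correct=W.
buggy=10 correct=12

`(lane % 4) + 8*((i/2) % 2)`[18,3]->10
lane 18->18/4=4, 18 mod 4=2
i=3  r:4+8->12  c:2·2+1->5
row: 10 vs 12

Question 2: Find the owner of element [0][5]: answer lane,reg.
2,1

r:0=>grp=0,rB=0  c:5=>tig=2,lo=1
L=0*4+2=2  i=0*2+1=1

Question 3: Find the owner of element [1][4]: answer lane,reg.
6,0

r: 1->gid=1,r8=0  c: 4->tid=2,i&1=0
L=1*4+2=6  i=0*2+0=0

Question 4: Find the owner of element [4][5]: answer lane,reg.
18,1

r=4→G=4,rhi=0  c=5→T=2,p=1
L=4*4+2=18  i=0*2+1=1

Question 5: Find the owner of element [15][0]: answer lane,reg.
r=15->g=7,rb=1  c=0->t=0,b0=0
L=7*4+0=28  i=1*2+0=2

28,2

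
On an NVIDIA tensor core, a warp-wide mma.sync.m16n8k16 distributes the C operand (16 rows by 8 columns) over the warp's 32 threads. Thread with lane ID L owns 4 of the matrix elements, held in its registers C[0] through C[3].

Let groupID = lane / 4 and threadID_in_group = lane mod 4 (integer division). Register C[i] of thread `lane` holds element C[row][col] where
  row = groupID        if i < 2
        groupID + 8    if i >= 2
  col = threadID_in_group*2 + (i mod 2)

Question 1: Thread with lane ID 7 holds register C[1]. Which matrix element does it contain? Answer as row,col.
1,7

lane 7⇒7/4=1, 7 mod 4=3
i=1  r:1+0⇒1  c:2·3+1⇒7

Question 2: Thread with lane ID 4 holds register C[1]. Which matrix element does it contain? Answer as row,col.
1,1

4: g=1,t=0
[1] (1+0,0*2+1) = (1,1)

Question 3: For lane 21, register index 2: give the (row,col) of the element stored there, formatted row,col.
13,2

21: G=5,T=1
[2] (5+8,1*2+0) = (13,2)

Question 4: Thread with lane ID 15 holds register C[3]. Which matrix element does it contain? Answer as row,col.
L=15⇒gr=15>>2=3, th=15&3=3
[3]⇒row 3+8=11  col 3·2+1=7

11,7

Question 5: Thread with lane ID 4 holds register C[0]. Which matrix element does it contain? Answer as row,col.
4: g=1,t=0
[0] (1+0,0*2+0) = (1,0)

1,0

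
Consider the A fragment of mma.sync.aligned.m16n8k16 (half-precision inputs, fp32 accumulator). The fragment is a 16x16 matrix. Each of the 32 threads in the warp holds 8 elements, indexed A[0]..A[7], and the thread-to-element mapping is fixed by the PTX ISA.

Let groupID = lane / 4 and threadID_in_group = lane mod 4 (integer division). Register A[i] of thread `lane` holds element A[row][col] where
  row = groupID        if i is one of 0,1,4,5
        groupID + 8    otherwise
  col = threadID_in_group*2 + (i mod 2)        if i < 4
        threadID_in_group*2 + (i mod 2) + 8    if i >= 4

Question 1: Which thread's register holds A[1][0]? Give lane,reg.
4,0

r=1⇒gr=1,Rb=0  c=0⇒Cb=0,th=0,odd=0
L=1*4+0=4  i=0*4+0*2+0=0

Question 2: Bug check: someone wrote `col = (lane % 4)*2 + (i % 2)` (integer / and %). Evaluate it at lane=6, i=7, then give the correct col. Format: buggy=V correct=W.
`(lane % 4)*2 + (i % 2)`[6,7]->5
6: g=1,t=2
[7] (1+8,2*2+1+8) = (9,13)
col: 5 vs 13

buggy=5 correct=13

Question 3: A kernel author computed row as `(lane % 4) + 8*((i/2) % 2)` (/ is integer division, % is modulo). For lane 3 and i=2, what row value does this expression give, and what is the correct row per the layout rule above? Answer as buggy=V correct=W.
`(lane % 4) + 8*((i/2) % 2)`[3,2]->11
lane 3->3/4=0, 3 mod 4=3
i=2  r:0+8->8  c:2·3+0+0->6
row: 11 vs 8

buggy=11 correct=8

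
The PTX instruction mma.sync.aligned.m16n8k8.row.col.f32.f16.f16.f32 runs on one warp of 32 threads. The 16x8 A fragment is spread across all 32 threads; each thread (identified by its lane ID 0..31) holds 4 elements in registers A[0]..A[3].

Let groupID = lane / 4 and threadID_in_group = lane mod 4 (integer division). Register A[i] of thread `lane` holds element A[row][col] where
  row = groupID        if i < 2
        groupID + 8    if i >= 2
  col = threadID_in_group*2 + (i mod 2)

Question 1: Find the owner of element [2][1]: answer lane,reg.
8,1

r:2=>grp=2,rB=0  c:1=>tig=0,lo=1
L=2*4+0=8  i=0*2+1=1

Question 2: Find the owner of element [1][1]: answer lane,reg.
4,1

r: 1->gid=1,r8=0  c: 1->tid=0,i&1=1
L=1*4+0=4  i=0*2+1=1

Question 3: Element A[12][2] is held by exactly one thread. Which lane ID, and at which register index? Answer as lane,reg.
r: 12->gid=4,r8=1  c: 2->tid=1,i&1=0
L=4*4+1=17  i=1*2+0=2

17,2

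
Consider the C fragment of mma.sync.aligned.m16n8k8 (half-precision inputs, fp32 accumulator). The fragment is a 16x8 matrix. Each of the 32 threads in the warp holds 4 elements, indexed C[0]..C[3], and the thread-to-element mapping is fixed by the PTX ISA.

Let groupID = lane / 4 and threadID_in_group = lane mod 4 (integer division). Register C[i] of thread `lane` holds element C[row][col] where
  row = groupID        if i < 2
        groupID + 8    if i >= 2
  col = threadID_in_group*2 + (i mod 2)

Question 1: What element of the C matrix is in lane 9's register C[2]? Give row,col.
10,2

lane 9->9/4=2, 9 mod 4=1
i=2  r:2+8->10  c:2·1+0->2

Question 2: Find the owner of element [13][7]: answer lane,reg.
23,3

r=13→G=5,rhi=1  c=7→T=3,p=1
L=5*4+3=23  i=1*2+1=3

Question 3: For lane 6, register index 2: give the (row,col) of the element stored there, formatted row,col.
9,4

lane 6: grp=1 (6/4), tig=2 (6%4)
i=2: r=1+8=9, c=2*2+0=4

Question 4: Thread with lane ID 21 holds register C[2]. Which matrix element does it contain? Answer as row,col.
lane 21->21/4=5, 21 mod 4=1
i=2  r:5+8->13  c:2·1+0->2

13,2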